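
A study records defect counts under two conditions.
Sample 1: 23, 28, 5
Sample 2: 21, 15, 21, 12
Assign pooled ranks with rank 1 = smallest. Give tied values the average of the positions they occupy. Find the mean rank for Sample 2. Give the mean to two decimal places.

Sorted (ascending): 5, 12, 15, 21, 21, 23, 28
The 2 values of 21 occupy positions 4–5 → average rank (4+5)/2 = 4.5.
Sample 2 values → pooled ranks: 21→4.5, 15→3, 21→4.5, 12→2
Mean rank = (4.5 + 3 + 4.5 + 2) / 4 = 3.50

3.50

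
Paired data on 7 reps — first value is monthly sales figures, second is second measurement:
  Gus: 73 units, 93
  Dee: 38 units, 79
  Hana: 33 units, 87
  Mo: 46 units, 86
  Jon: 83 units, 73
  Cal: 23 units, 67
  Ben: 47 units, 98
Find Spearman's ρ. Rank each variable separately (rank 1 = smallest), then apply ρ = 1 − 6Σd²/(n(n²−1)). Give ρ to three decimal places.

0.321

Ranks of variable 1: 6, 3, 2, 4, 7, 1, 5
Ranks of variable 2: 6, 3, 5, 4, 2, 1, 7
d = r₁ − r₂: 0, 0, -3, 0, 5, 0, -2
d²: 0, 0, 9, 0, 25, 0, 4; Σd² = 38
ρ = 1 − 6·38/(7·48) = 1 − 228/336 = 0.321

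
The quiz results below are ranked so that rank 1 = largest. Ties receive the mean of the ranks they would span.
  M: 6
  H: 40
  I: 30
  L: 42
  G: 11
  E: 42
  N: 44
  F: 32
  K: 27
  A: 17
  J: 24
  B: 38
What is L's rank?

2.5

Sorted (descending): 44, 42, 42, 40, 38, 32, 30, 27, 24, 17, 11, 6
The 2 values of 42 occupy positions 2–3 → average rank (2+3)/2 = 2.5.
L has value 42 → rank 2.5.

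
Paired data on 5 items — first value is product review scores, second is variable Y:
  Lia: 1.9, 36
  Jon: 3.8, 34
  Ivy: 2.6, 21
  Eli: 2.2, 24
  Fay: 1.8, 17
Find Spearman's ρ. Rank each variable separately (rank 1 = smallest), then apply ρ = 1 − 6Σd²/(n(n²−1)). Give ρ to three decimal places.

0.300

Ranks of variable 1: 2, 5, 4, 3, 1
Ranks of variable 2: 5, 4, 2, 3, 1
d = r₁ − r₂: -3, 1, 2, 0, 0
d²: 9, 1, 4, 0, 0; Σd² = 14
ρ = 1 − 6·14/(5·24) = 1 − 84/120 = 0.300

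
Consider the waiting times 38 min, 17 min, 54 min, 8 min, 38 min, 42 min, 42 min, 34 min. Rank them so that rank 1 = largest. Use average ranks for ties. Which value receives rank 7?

Sorted (descending): 54, 42, 42, 38, 38, 34, 17, 8
The 2 values of 42 occupy positions 2–3 → average rank (2+3)/2 = 2.5.
The 2 values of 38 occupy positions 4–5 → average rank (4+5)/2 = 4.5.
Rank 7 → value 17.

17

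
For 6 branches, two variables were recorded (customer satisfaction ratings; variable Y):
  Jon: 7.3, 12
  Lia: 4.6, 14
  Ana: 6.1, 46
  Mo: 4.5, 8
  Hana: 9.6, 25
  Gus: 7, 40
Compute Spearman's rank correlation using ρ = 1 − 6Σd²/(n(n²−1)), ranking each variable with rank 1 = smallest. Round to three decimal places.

Ranks of variable 1: 5, 2, 3, 1, 6, 4
Ranks of variable 2: 2, 3, 6, 1, 4, 5
d = r₁ − r₂: 3, -1, -3, 0, 2, -1
d²: 9, 1, 9, 0, 4, 1; Σd² = 24
ρ = 1 − 6·24/(6·35) = 1 − 144/210 = 0.314

0.314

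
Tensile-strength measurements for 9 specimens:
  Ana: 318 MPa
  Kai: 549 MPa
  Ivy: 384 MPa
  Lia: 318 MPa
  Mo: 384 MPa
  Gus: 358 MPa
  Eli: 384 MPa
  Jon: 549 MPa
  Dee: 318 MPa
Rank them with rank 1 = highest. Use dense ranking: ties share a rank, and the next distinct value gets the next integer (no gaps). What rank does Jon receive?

Sorted (descending): 549, 549, 384, 384, 384, 358, 318, 318, 318
The 2 values of 549 share dense rank 1.
The 3 values of 384 share dense rank 2.
The 3 values of 318 share dense rank 4.
Remaining distinct values take the next consecutive integers.
Jon has value 549 MPa → rank 1.

1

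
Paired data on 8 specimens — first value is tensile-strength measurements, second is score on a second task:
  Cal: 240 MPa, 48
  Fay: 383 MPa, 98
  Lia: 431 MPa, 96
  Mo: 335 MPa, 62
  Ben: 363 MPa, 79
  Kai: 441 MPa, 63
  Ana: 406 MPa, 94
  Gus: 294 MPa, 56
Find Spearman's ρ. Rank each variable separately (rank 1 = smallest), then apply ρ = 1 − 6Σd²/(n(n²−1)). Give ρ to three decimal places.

0.690

Ranks of variable 1: 1, 5, 7, 3, 4, 8, 6, 2
Ranks of variable 2: 1, 8, 7, 3, 5, 4, 6, 2
d = r₁ − r₂: 0, -3, 0, 0, -1, 4, 0, 0
d²: 0, 9, 0, 0, 1, 16, 0, 0; Σd² = 26
ρ = 1 − 6·26/(8·63) = 1 − 156/504 = 0.690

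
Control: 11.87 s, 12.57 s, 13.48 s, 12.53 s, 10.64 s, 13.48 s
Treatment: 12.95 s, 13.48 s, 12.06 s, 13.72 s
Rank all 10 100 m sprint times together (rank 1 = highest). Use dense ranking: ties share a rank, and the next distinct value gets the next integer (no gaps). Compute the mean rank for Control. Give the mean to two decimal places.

Sorted (descending): 13.72, 13.48, 13.48, 13.48, 12.95, 12.57, 12.53, 12.06, 11.87, 10.64
The 3 values of 13.48 share dense rank 2.
Remaining distinct values take the next consecutive integers.
Control values → pooled ranks: 11.87→7, 12.57→4, 13.48→2, 12.53→5, 10.64→8, 13.48→2
Mean rank = (7 + 4 + 2 + 5 + 8 + 2) / 6 = 4.67

4.67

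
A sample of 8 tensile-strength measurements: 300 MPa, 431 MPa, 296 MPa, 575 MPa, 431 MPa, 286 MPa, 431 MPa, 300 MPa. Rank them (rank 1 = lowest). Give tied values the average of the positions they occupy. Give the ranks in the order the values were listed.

Sorted (ascending): 286, 296, 300, 300, 431, 431, 431, 575
The 2 values of 300 occupy positions 3–4 → average rank (3+4)/2 = 3.5.
The 3 values of 431 occupy positions 5–7 → average rank 6.

3.5, 6, 2, 8, 6, 1, 6, 3.5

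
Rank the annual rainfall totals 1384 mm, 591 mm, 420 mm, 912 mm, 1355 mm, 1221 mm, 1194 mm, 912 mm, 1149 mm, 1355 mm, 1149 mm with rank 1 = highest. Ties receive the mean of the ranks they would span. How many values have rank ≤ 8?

7

Sorted (descending): 1384, 1355, 1355, 1221, 1194, 1149, 1149, 912, 912, 591, 420
The 2 values of 1355 occupy positions 2–3 → average rank (2+3)/2 = 2.5.
The 2 values of 1149 occupy positions 6–7 → average rank (6+7)/2 = 6.5.
The 2 values of 912 occupy positions 8–9 → average rank (8+9)/2 = 8.5.
Ranks ≤ 8: {1, 2.5, 2.5, 4, 5, 6.5, 6.5} → 7 values.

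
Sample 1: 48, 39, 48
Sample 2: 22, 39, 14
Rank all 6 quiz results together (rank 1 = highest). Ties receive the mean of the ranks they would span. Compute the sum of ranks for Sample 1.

6.5

Sorted (descending): 48, 48, 39, 39, 22, 14
The 2 values of 48 occupy positions 1–2 → average rank (1+2)/2 = 1.5.
The 2 values of 39 occupy positions 3–4 → average rank (3+4)/2 = 3.5.
Sample 1 values → pooled ranks: 48→1.5, 39→3.5, 48→1.5
Rank sum = 1.5 + 3.5 + 1.5 = 6.5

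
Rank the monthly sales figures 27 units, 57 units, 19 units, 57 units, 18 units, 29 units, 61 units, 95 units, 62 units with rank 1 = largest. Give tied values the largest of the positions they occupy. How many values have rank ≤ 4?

Sorted (descending): 95, 62, 61, 57, 57, 29, 27, 19, 18
The 2 values of 57 occupy positions 4–5 → each gets rank 5.
Ranks ≤ 4: {1, 2, 3} → 3 values.

3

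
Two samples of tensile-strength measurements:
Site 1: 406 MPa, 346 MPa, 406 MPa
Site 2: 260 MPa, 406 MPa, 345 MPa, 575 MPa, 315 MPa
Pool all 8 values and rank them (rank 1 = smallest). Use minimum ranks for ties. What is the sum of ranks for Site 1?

14

Sorted (ascending): 260, 315, 345, 346, 406, 406, 406, 575
The 3 values of 406 occupy positions 5–7 → each gets rank 5.
Site 1 values → pooled ranks: 406→5, 346→4, 406→5
Rank sum = 5 + 4 + 5 = 14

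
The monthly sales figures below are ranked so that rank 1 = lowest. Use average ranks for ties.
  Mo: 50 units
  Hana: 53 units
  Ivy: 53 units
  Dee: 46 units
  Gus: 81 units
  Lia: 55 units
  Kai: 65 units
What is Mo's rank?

2

Sorted (ascending): 46, 50, 53, 53, 55, 65, 81
The 2 values of 53 occupy positions 3–4 → average rank (3+4)/2 = 3.5.
Mo has value 50 units → rank 2.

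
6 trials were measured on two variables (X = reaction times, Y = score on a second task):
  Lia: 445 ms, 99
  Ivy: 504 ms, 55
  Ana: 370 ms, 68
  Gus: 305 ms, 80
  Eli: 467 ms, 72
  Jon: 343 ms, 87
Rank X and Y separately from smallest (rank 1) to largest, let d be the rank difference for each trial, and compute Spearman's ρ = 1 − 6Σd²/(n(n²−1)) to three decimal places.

Ranks of variable 1: 4, 6, 3, 1, 5, 2
Ranks of variable 2: 6, 1, 2, 4, 3, 5
d = r₁ − r₂: -2, 5, 1, -3, 2, -3
d²: 4, 25, 1, 9, 4, 9; Σd² = 52
ρ = 1 − 6·52/(6·35) = 1 − 312/210 = -0.486

-0.486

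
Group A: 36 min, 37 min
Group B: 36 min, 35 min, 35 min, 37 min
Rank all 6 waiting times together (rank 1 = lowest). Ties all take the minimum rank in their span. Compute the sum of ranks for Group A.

Sorted (ascending): 35, 35, 36, 36, 37, 37
The 2 values of 35 occupy positions 1–2 → each gets rank 1.
The 2 values of 36 occupy positions 3–4 → each gets rank 3.
The 2 values of 37 occupy positions 5–6 → each gets rank 5.
Group A values → pooled ranks: 36→3, 37→5
Rank sum = 3 + 5 = 8

8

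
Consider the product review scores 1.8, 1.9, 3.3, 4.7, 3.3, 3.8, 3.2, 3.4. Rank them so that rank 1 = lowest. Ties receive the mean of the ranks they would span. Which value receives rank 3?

3.2

Sorted (ascending): 1.8, 1.9, 3.2, 3.3, 3.3, 3.4, 3.8, 4.7
The 2 values of 3.3 occupy positions 4–5 → average rank (4+5)/2 = 4.5.
Rank 3 → value 3.2.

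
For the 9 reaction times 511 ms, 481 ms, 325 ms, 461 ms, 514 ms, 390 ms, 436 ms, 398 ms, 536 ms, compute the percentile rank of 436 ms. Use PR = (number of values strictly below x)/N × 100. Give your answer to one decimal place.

N = 9.
Strictly below 436: 3. Equal to 436: 1.
PR = 3/9 × 100 = 33.3

33.3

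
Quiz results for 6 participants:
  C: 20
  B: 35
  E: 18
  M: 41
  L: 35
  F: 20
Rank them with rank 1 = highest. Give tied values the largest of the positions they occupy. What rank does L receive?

Sorted (descending): 41, 35, 35, 20, 20, 18
The 2 values of 35 occupy positions 2–3 → each gets rank 3.
The 2 values of 20 occupy positions 4–5 → each gets rank 5.
L has value 35 → rank 3.

3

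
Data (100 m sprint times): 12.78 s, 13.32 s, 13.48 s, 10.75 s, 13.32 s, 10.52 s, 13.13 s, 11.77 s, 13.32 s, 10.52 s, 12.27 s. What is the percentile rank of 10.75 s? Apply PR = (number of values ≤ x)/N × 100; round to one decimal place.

N = 11.
Strictly below 10.75: 2. Equal to 10.75: 1.
PR = 3/11 × 100 = 27.3

27.3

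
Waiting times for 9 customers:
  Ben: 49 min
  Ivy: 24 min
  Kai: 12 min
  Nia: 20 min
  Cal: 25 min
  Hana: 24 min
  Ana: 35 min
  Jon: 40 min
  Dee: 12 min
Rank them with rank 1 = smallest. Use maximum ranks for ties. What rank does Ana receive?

7

Sorted (ascending): 12, 12, 20, 24, 24, 25, 35, 40, 49
The 2 values of 12 occupy positions 1–2 → each gets rank 2.
The 2 values of 24 occupy positions 4–5 → each gets rank 5.
Ana has value 35 min → rank 7.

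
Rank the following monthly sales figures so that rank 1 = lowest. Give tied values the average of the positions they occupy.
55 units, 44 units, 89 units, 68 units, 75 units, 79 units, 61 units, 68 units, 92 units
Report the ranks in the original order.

2, 1, 8, 4.5, 6, 7, 3, 4.5, 9

Sorted (ascending): 44, 55, 61, 68, 68, 75, 79, 89, 92
The 2 values of 68 occupy positions 4–5 → average rank (4+5)/2 = 4.5.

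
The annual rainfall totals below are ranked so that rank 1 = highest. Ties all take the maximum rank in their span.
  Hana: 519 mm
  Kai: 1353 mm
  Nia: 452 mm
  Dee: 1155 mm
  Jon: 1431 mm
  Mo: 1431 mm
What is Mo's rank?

2

Sorted (descending): 1431, 1431, 1353, 1155, 519, 452
The 2 values of 1431 occupy positions 1–2 → each gets rank 2.
Mo has value 1431 mm → rank 2.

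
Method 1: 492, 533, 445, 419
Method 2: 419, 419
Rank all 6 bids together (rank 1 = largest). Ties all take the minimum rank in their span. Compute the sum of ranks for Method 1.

Sorted (descending): 533, 492, 445, 419, 419, 419
The 3 values of 419 occupy positions 4–6 → each gets rank 4.
Method 1 values → pooled ranks: 492→2, 533→1, 445→3, 419→4
Rank sum = 2 + 1 + 3 + 4 = 10

10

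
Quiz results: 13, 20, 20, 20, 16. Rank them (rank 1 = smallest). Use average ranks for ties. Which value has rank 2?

16

Sorted (ascending): 13, 16, 20, 20, 20
The 3 values of 20 occupy positions 3–5 → average rank 4.
Rank 2 → value 16.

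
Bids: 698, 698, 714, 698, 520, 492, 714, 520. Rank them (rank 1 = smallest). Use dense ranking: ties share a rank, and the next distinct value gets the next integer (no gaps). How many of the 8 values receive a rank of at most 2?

3

Sorted (ascending): 492, 520, 520, 698, 698, 698, 714, 714
The 2 values of 520 share dense rank 2.
The 3 values of 698 share dense rank 3.
The 2 values of 714 share dense rank 4.
Remaining distinct values take the next consecutive integers.
Ranks ≤ 2: {1, 2, 2} → 3 values.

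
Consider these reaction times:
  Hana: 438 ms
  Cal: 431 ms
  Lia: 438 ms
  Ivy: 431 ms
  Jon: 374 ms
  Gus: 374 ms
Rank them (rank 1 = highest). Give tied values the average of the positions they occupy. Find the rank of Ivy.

3.5

Sorted (descending): 438, 438, 431, 431, 374, 374
The 2 values of 438 occupy positions 1–2 → average rank (1+2)/2 = 1.5.
The 2 values of 431 occupy positions 3–4 → average rank (3+4)/2 = 3.5.
The 2 values of 374 occupy positions 5–6 → average rank (5+6)/2 = 5.5.
Ivy has value 431 ms → rank 3.5.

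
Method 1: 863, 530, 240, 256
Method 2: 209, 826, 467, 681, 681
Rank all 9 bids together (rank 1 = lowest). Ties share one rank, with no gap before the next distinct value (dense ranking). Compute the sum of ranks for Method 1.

18

Sorted (ascending): 209, 240, 256, 467, 530, 681, 681, 826, 863
The 2 values of 681 share dense rank 6.
Remaining distinct values take the next consecutive integers.
Method 1 values → pooled ranks: 863→8, 530→5, 240→2, 256→3
Rank sum = 8 + 5 + 2 + 3 = 18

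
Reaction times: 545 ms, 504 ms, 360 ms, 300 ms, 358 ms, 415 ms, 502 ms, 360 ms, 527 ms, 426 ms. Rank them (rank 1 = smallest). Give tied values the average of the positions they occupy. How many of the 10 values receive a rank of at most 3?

2

Sorted (ascending): 300, 358, 360, 360, 415, 426, 502, 504, 527, 545
The 2 values of 360 occupy positions 3–4 → average rank (3+4)/2 = 3.5.
Ranks ≤ 3: {1, 2} → 2 values.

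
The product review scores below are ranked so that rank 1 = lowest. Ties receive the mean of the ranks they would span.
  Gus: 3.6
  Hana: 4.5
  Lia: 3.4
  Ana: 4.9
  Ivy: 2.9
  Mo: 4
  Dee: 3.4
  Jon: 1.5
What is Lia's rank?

3.5

Sorted (ascending): 1.5, 2.9, 3.4, 3.4, 3.6, 4, 4.5, 4.9
The 2 values of 3.4 occupy positions 3–4 → average rank (3+4)/2 = 3.5.
Lia has value 3.4 → rank 3.5.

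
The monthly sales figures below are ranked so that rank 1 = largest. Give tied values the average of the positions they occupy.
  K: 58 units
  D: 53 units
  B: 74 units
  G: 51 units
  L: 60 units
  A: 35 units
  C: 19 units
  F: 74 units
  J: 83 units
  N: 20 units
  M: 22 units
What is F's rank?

2.5

Sorted (descending): 83, 74, 74, 60, 58, 53, 51, 35, 22, 20, 19
The 2 values of 74 occupy positions 2–3 → average rank (2+3)/2 = 2.5.
F has value 74 units → rank 2.5.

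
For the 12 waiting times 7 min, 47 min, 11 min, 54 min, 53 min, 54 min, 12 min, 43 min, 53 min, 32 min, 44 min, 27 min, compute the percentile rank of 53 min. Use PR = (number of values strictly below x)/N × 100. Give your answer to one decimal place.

N = 12.
Strictly below 53: 8. Equal to 53: 2.
PR = 8/12 × 100 = 66.7

66.7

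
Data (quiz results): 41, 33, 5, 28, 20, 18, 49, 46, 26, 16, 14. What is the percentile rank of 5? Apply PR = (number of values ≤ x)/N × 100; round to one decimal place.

N = 11.
Strictly below 5: 0. Equal to 5: 1.
PR = 1/11 × 100 = 9.1

9.1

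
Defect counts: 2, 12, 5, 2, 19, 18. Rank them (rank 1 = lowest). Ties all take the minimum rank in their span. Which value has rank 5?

Sorted (ascending): 2, 2, 5, 12, 18, 19
The 2 values of 2 occupy positions 1–2 → each gets rank 1.
Rank 5 → value 18.

18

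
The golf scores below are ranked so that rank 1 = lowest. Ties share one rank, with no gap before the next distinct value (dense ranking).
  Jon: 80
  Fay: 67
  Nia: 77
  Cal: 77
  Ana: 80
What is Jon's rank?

3

Sorted (ascending): 67, 77, 77, 80, 80
The 2 values of 77 share dense rank 2.
The 2 values of 80 share dense rank 3.
Remaining distinct values take the next consecutive integers.
Jon has value 80 → rank 3.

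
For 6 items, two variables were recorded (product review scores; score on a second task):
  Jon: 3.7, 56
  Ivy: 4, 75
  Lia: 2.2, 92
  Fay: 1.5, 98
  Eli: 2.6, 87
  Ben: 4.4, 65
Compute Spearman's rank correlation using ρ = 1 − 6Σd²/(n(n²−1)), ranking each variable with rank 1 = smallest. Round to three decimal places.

-0.829

Ranks of variable 1: 4, 5, 2, 1, 3, 6
Ranks of variable 2: 1, 3, 5, 6, 4, 2
d = r₁ − r₂: 3, 2, -3, -5, -1, 4
d²: 9, 4, 9, 25, 1, 16; Σd² = 64
ρ = 1 − 6·64/(6·35) = 1 − 384/210 = -0.829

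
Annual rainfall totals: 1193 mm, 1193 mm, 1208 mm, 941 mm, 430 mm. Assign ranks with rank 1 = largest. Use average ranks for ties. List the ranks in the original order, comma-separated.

2.5, 2.5, 1, 4, 5

Sorted (descending): 1208, 1193, 1193, 941, 430
The 2 values of 1193 occupy positions 2–3 → average rank (2+3)/2 = 2.5.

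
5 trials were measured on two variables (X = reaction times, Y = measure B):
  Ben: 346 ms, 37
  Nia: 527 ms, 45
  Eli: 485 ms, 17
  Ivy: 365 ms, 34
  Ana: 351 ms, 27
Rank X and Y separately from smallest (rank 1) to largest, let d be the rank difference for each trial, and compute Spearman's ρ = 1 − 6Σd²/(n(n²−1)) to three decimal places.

0.100

Ranks of variable 1: 1, 5, 4, 3, 2
Ranks of variable 2: 4, 5, 1, 3, 2
d = r₁ − r₂: -3, 0, 3, 0, 0
d²: 9, 0, 9, 0, 0; Σd² = 18
ρ = 1 − 6·18/(5·24) = 1 − 108/120 = 0.100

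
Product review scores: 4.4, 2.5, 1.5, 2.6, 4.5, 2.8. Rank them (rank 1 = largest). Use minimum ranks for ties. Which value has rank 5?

Sorted (descending): 4.5, 4.4, 2.8, 2.6, 2.5, 1.5
No ties — each value takes its position as its rank.
Rank 5 → value 2.5.

2.5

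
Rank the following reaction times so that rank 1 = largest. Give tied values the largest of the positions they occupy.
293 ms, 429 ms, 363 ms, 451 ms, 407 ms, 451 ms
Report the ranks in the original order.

Sorted (descending): 451, 451, 429, 407, 363, 293
The 2 values of 451 occupy positions 1–2 → each gets rank 2.

6, 3, 5, 2, 4, 2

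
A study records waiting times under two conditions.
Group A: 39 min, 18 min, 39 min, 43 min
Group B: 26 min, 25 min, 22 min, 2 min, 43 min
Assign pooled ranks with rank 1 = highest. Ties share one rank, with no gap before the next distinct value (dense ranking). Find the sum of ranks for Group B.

20

Sorted (descending): 43, 43, 39, 39, 26, 25, 22, 18, 2
The 2 values of 43 share dense rank 1.
The 2 values of 39 share dense rank 2.
Remaining distinct values take the next consecutive integers.
Group B values → pooled ranks: 26→3, 25→4, 22→5, 2→7, 43→1
Rank sum = 3 + 4 + 5 + 7 + 1 = 20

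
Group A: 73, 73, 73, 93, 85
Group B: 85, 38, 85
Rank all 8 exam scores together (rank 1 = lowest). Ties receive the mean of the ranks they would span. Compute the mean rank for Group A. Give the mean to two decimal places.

Sorted (ascending): 38, 73, 73, 73, 85, 85, 85, 93
The 3 values of 73 occupy positions 2–4 → average rank 3.
The 3 values of 85 occupy positions 5–7 → average rank 6.
Group A values → pooled ranks: 73→3, 73→3, 73→3, 93→8, 85→6
Mean rank = (3 + 3 + 3 + 8 + 6) / 5 = 4.60

4.60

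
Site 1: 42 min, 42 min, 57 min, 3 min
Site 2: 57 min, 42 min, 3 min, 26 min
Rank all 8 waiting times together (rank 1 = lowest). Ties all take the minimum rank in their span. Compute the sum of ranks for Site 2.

Sorted (ascending): 3, 3, 26, 42, 42, 42, 57, 57
The 2 values of 3 occupy positions 1–2 → each gets rank 1.
The 3 values of 42 occupy positions 4–6 → each gets rank 4.
The 2 values of 57 occupy positions 7–8 → each gets rank 7.
Site 2 values → pooled ranks: 57→7, 42→4, 3→1, 26→3
Rank sum = 7 + 4 + 1 + 3 = 15

15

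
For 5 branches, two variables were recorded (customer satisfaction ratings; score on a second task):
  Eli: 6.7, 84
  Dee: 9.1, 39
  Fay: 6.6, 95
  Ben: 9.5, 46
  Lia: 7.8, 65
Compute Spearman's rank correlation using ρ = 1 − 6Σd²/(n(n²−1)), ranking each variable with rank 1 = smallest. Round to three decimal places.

Ranks of variable 1: 2, 4, 1, 5, 3
Ranks of variable 2: 4, 1, 5, 2, 3
d = r₁ − r₂: -2, 3, -4, 3, 0
d²: 4, 9, 16, 9, 0; Σd² = 38
ρ = 1 − 6·38/(5·24) = 1 − 228/120 = -0.900

-0.900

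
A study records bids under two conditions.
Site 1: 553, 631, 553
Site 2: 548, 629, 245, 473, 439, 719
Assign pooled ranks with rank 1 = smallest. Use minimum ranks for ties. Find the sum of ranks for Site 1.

Sorted (ascending): 245, 439, 473, 548, 553, 553, 629, 631, 719
The 2 values of 553 occupy positions 5–6 → each gets rank 5.
Site 1 values → pooled ranks: 553→5, 631→8, 553→5
Rank sum = 5 + 8 + 5 = 18

18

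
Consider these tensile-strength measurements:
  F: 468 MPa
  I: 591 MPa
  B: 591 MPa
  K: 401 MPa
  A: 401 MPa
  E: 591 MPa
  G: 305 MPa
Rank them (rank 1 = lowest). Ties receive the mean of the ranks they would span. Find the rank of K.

Sorted (ascending): 305, 401, 401, 468, 591, 591, 591
The 2 values of 401 occupy positions 2–3 → average rank (2+3)/2 = 2.5.
The 3 values of 591 occupy positions 5–7 → average rank 6.
K has value 401 MPa → rank 2.5.

2.5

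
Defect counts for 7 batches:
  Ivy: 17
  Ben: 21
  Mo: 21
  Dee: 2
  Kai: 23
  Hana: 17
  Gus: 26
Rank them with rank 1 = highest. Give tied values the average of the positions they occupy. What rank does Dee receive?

7

Sorted (descending): 26, 23, 21, 21, 17, 17, 2
The 2 values of 21 occupy positions 3–4 → average rank (3+4)/2 = 3.5.
The 2 values of 17 occupy positions 5–6 → average rank (5+6)/2 = 5.5.
Dee has value 2 → rank 7.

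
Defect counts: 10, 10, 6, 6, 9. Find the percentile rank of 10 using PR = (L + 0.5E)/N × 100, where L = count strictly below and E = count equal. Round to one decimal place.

80.0

N = 5.
Strictly below 10: 3. Equal to 10: 2.
PR = (3 + 0.5·2)/5 × 100 = 80.0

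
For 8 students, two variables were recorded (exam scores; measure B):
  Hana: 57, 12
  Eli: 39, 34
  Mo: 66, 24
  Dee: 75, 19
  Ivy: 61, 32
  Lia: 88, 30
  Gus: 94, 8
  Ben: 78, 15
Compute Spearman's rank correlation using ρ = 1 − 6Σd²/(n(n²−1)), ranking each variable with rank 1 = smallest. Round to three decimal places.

Ranks of variable 1: 2, 1, 4, 5, 3, 7, 8, 6
Ranks of variable 2: 2, 8, 5, 4, 7, 6, 1, 3
d = r₁ − r₂: 0, -7, -1, 1, -4, 1, 7, 3
d²: 0, 49, 1, 1, 16, 1, 49, 9; Σd² = 126
ρ = 1 − 6·126/(8·63) = 1 − 756/504 = -0.500

-0.500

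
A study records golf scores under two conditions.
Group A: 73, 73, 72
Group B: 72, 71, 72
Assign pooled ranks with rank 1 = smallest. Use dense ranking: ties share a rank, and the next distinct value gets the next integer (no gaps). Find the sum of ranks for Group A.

Sorted (ascending): 71, 72, 72, 72, 73, 73
The 3 values of 72 share dense rank 2.
The 2 values of 73 share dense rank 3.
Remaining distinct values take the next consecutive integers.
Group A values → pooled ranks: 73→3, 73→3, 72→2
Rank sum = 3 + 3 + 2 = 8

8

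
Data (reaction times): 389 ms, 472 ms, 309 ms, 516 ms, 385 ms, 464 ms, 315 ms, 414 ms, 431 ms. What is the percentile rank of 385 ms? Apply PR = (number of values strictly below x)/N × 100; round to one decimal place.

N = 9.
Strictly below 385: 2. Equal to 385: 1.
PR = 2/9 × 100 = 22.2

22.2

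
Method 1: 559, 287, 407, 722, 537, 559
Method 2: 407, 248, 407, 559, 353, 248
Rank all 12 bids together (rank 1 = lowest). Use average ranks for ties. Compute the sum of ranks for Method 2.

Sorted (ascending): 248, 248, 287, 353, 407, 407, 407, 537, 559, 559, 559, 722
The 2 values of 248 occupy positions 1–2 → average rank (1+2)/2 = 1.5.
The 3 values of 407 occupy positions 5–7 → average rank 6.
The 3 values of 559 occupy positions 9–11 → average rank 10.
Method 2 values → pooled ranks: 407→6, 248→1.5, 407→6, 559→10, 353→4, 248→1.5
Rank sum = 6 + 1.5 + 6 + 10 + 4 + 1.5 = 29

29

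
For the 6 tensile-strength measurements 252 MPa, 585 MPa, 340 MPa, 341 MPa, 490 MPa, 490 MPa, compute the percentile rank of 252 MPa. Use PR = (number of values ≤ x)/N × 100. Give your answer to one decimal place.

16.7

N = 6.
Strictly below 252: 0. Equal to 252: 1.
PR = 1/6 × 100 = 16.7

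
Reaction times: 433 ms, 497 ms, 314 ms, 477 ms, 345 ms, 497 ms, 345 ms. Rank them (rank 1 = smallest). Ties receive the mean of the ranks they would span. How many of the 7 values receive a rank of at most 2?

Sorted (ascending): 314, 345, 345, 433, 477, 497, 497
The 2 values of 345 occupy positions 2–3 → average rank (2+3)/2 = 2.5.
The 2 values of 497 occupy positions 6–7 → average rank (6+7)/2 = 6.5.
Ranks ≤ 2: {1} → 1 value.

1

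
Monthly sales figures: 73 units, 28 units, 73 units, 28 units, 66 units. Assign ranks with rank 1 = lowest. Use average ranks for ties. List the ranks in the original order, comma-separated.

4.5, 1.5, 4.5, 1.5, 3

Sorted (ascending): 28, 28, 66, 73, 73
The 2 values of 28 occupy positions 1–2 → average rank (1+2)/2 = 1.5.
The 2 values of 73 occupy positions 4–5 → average rank (4+5)/2 = 4.5.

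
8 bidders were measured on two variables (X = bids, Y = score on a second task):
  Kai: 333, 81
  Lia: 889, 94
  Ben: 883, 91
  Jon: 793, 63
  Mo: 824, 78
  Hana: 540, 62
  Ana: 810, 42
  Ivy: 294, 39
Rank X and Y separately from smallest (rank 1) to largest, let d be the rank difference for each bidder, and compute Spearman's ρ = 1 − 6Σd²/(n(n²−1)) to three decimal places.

0.690

Ranks of variable 1: 2, 8, 7, 4, 6, 3, 5, 1
Ranks of variable 2: 6, 8, 7, 4, 5, 3, 2, 1
d = r₁ − r₂: -4, 0, 0, 0, 1, 0, 3, 0
d²: 16, 0, 0, 0, 1, 0, 9, 0; Σd² = 26
ρ = 1 − 6·26/(8·63) = 1 − 156/504 = 0.690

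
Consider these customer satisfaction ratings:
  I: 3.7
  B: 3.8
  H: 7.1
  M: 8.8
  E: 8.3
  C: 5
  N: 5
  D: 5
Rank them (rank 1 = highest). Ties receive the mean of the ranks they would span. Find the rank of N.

Sorted (descending): 8.8, 8.3, 7.1, 5, 5, 5, 3.8, 3.7
The 3 values of 5 occupy positions 4–6 → average rank 5.
N has value 5 → rank 5.

5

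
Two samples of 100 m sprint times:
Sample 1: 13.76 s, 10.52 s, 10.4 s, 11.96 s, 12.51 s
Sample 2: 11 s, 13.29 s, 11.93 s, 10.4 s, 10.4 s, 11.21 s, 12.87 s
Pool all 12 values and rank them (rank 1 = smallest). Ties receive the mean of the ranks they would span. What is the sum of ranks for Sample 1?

Sorted (ascending): 10.4, 10.4, 10.4, 10.52, 11, 11.21, 11.93, 11.96, 12.51, 12.87, 13.29, 13.76
The 3 values of 10.4 occupy positions 1–3 → average rank 2.
Sample 1 values → pooled ranks: 13.76→12, 10.52→4, 10.4→2, 11.96→8, 12.51→9
Rank sum = 12 + 4 + 2 + 8 + 9 = 35

35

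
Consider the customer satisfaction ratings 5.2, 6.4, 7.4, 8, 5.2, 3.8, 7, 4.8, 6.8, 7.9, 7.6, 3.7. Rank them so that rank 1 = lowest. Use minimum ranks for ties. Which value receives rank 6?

Sorted (ascending): 3.7, 3.8, 4.8, 5.2, 5.2, 6.4, 6.8, 7, 7.4, 7.6, 7.9, 8
The 2 values of 5.2 occupy positions 4–5 → each gets rank 4.
Rank 6 → value 6.4.

6.4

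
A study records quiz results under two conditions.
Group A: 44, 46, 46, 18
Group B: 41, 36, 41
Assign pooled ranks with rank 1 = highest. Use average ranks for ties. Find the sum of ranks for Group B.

Sorted (descending): 46, 46, 44, 41, 41, 36, 18
The 2 values of 46 occupy positions 1–2 → average rank (1+2)/2 = 1.5.
The 2 values of 41 occupy positions 4–5 → average rank (4+5)/2 = 4.5.
Group B values → pooled ranks: 41→4.5, 36→6, 41→4.5
Rank sum = 4.5 + 6 + 4.5 = 15

15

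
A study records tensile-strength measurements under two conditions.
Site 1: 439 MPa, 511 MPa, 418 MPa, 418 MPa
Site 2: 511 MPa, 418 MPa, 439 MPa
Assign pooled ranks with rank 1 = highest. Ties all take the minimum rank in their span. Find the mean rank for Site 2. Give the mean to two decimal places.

Sorted (descending): 511, 511, 439, 439, 418, 418, 418
The 2 values of 511 occupy positions 1–2 → each gets rank 1.
The 2 values of 439 occupy positions 3–4 → each gets rank 3.
The 3 values of 418 occupy positions 5–7 → each gets rank 5.
Site 2 values → pooled ranks: 511→1, 418→5, 439→3
Mean rank = (1 + 5 + 3) / 3 = 3.00

3.00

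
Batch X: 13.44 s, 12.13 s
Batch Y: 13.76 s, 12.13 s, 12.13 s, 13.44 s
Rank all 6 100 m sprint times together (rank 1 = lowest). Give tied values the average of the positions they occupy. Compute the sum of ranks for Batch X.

Sorted (ascending): 12.13, 12.13, 12.13, 13.44, 13.44, 13.76
The 3 values of 12.13 occupy positions 1–3 → average rank 2.
The 2 values of 13.44 occupy positions 4–5 → average rank (4+5)/2 = 4.5.
Batch X values → pooled ranks: 13.44→4.5, 12.13→2
Rank sum = 4.5 + 2 = 6.5

6.5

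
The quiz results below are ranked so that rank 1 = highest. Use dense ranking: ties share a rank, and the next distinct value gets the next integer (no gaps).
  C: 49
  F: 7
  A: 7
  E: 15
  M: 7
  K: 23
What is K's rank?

2

Sorted (descending): 49, 23, 15, 7, 7, 7
The 3 values of 7 share dense rank 4.
Remaining distinct values take the next consecutive integers.
K has value 23 → rank 2.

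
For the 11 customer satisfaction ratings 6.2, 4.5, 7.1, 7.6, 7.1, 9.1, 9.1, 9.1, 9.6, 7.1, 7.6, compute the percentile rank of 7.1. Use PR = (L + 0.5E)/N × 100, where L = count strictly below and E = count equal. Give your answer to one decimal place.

31.8

N = 11.
Strictly below 7.1: 2. Equal to 7.1: 3.
PR = (2 + 0.5·3)/11 × 100 = 31.8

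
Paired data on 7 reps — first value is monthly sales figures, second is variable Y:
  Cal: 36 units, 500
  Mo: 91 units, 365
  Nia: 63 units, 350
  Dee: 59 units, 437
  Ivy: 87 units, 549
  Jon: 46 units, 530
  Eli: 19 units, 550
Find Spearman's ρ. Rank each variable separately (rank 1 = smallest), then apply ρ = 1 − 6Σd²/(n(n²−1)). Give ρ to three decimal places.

-0.536

Ranks of variable 1: 2, 7, 5, 4, 6, 3, 1
Ranks of variable 2: 4, 2, 1, 3, 6, 5, 7
d = r₁ − r₂: -2, 5, 4, 1, 0, -2, -6
d²: 4, 25, 16, 1, 0, 4, 36; Σd² = 86
ρ = 1 − 6·86/(7·48) = 1 − 516/336 = -0.536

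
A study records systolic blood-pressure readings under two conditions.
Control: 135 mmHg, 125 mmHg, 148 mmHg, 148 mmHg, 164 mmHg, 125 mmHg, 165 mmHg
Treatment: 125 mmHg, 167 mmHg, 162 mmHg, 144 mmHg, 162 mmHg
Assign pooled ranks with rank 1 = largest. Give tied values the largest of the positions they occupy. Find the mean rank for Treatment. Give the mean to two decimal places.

Sorted (descending): 167, 165, 164, 162, 162, 148, 148, 144, 135, 125, 125, 125
The 2 values of 162 occupy positions 4–5 → each gets rank 5.
The 2 values of 148 occupy positions 6–7 → each gets rank 7.
The 3 values of 125 occupy positions 10–12 → each gets rank 12.
Treatment values → pooled ranks: 125→12, 167→1, 162→5, 144→8, 162→5
Mean rank = (12 + 1 + 5 + 8 + 5) / 5 = 6.20

6.20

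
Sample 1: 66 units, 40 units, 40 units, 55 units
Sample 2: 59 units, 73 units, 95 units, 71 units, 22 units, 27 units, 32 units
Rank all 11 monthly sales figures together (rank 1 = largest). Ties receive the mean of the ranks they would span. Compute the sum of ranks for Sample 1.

Sorted (descending): 95, 73, 71, 66, 59, 55, 40, 40, 32, 27, 22
The 2 values of 40 occupy positions 7–8 → average rank (7+8)/2 = 7.5.
Sample 1 values → pooled ranks: 66→4, 40→7.5, 40→7.5, 55→6
Rank sum = 4 + 7.5 + 7.5 + 6 = 25

25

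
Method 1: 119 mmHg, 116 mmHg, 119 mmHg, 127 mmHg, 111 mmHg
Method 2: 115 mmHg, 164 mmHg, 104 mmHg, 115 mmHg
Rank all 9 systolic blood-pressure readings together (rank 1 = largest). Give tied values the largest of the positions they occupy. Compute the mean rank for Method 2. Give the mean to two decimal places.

Sorted (descending): 164, 127, 119, 119, 116, 115, 115, 111, 104
The 2 values of 119 occupy positions 3–4 → each gets rank 4.
The 2 values of 115 occupy positions 6–7 → each gets rank 7.
Method 2 values → pooled ranks: 115→7, 164→1, 104→9, 115→7
Mean rank = (7 + 1 + 9 + 7) / 4 = 6.00

6.00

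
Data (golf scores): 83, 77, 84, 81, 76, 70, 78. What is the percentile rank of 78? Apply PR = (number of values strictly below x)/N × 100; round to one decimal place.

N = 7.
Strictly below 78: 3. Equal to 78: 1.
PR = 3/7 × 100 = 42.9

42.9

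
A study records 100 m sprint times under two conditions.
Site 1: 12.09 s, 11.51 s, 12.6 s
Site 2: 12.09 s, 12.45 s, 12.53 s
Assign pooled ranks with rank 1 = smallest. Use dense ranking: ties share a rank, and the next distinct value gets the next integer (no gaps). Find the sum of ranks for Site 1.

Sorted (ascending): 11.51, 12.09, 12.09, 12.45, 12.53, 12.6
The 2 values of 12.09 share dense rank 2.
Remaining distinct values take the next consecutive integers.
Site 1 values → pooled ranks: 12.09→2, 11.51→1, 12.6→5
Rank sum = 2 + 1 + 5 = 8

8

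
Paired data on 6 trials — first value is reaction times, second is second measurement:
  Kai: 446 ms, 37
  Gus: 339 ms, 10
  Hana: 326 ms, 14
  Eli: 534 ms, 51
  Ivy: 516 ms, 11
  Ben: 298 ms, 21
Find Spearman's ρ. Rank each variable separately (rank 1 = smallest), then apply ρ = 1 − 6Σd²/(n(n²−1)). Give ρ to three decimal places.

Ranks of variable 1: 4, 3, 2, 6, 5, 1
Ranks of variable 2: 5, 1, 3, 6, 2, 4
d = r₁ − r₂: -1, 2, -1, 0, 3, -3
d²: 1, 4, 1, 0, 9, 9; Σd² = 24
ρ = 1 − 6·24/(6·35) = 1 − 144/210 = 0.314

0.314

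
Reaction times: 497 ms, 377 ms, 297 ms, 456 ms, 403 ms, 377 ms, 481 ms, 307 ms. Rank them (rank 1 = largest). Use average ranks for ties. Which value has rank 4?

Sorted (descending): 497, 481, 456, 403, 377, 377, 307, 297
The 2 values of 377 occupy positions 5–6 → average rank (5+6)/2 = 5.5.
Rank 4 → value 403.

403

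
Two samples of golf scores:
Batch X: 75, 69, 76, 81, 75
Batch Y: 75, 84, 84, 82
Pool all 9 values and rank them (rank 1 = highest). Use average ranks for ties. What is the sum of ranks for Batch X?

32

Sorted (descending): 84, 84, 82, 81, 76, 75, 75, 75, 69
The 2 values of 84 occupy positions 1–2 → average rank (1+2)/2 = 1.5.
The 3 values of 75 occupy positions 6–8 → average rank 7.
Batch X values → pooled ranks: 75→7, 69→9, 76→5, 81→4, 75→7
Rank sum = 7 + 9 + 5 + 4 + 7 = 32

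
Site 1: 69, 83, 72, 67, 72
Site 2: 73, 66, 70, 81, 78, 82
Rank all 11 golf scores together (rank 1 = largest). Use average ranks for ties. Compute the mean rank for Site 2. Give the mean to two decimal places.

5.50

Sorted (descending): 83, 82, 81, 78, 73, 72, 72, 70, 69, 67, 66
The 2 values of 72 occupy positions 6–7 → average rank (6+7)/2 = 6.5.
Site 2 values → pooled ranks: 73→5, 66→11, 70→8, 81→3, 78→4, 82→2
Mean rank = (5 + 11 + 8 + 3 + 4 + 2) / 6 = 5.50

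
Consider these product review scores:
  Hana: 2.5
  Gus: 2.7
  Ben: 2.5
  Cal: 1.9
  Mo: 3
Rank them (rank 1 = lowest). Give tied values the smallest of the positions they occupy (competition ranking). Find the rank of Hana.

Sorted (ascending): 1.9, 2.5, 2.5, 2.7, 3
The 2 values of 2.5 occupy positions 2–3 → each gets rank 2.
Hana has value 2.5 → rank 2.

2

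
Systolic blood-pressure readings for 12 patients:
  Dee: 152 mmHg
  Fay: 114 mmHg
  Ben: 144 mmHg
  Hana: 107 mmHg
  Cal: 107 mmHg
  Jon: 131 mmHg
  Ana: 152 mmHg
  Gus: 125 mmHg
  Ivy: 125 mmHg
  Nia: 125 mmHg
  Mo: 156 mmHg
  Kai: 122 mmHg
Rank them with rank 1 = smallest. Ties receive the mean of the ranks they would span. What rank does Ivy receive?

6

Sorted (ascending): 107, 107, 114, 122, 125, 125, 125, 131, 144, 152, 152, 156
The 2 values of 107 occupy positions 1–2 → average rank (1+2)/2 = 1.5.
The 3 values of 125 occupy positions 5–7 → average rank 6.
The 2 values of 152 occupy positions 10–11 → average rank (10+11)/2 = 10.5.
Ivy has value 125 mmHg → rank 6.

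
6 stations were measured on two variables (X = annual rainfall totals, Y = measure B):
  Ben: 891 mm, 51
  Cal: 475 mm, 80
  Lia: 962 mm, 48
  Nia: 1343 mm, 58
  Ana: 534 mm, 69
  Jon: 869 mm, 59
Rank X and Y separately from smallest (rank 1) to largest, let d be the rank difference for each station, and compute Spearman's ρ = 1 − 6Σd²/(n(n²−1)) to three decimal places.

Ranks of variable 1: 4, 1, 5, 6, 2, 3
Ranks of variable 2: 2, 6, 1, 3, 5, 4
d = r₁ − r₂: 2, -5, 4, 3, -3, -1
d²: 4, 25, 16, 9, 9, 1; Σd² = 64
ρ = 1 − 6·64/(6·35) = 1 − 384/210 = -0.829

-0.829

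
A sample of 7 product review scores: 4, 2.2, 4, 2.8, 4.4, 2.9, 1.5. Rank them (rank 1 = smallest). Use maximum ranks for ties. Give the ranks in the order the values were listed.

6, 2, 6, 3, 7, 4, 1

Sorted (ascending): 1.5, 2.2, 2.8, 2.9, 4, 4, 4.4
The 2 values of 4 occupy positions 5–6 → each gets rank 6.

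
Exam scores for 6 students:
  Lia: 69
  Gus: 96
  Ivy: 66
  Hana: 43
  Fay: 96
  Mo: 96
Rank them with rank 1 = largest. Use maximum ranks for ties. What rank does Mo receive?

3

Sorted (descending): 96, 96, 96, 69, 66, 43
The 3 values of 96 occupy positions 1–3 → each gets rank 3.
Mo has value 96 → rank 3.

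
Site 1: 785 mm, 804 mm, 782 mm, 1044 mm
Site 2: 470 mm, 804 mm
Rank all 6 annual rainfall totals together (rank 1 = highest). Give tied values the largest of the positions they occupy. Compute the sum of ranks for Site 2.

Sorted (descending): 1044, 804, 804, 785, 782, 470
The 2 values of 804 occupy positions 2–3 → each gets rank 3.
Site 2 values → pooled ranks: 470→6, 804→3
Rank sum = 6 + 3 = 9

9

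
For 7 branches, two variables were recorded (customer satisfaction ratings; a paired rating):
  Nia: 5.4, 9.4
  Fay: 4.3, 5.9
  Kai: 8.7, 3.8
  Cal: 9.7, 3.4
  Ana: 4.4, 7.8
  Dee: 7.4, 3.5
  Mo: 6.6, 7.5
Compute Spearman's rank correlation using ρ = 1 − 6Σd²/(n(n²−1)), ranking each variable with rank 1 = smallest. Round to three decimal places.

Ranks of variable 1: 3, 1, 6, 7, 2, 5, 4
Ranks of variable 2: 7, 4, 3, 1, 6, 2, 5
d = r₁ − r₂: -4, -3, 3, 6, -4, 3, -1
d²: 16, 9, 9, 36, 16, 9, 1; Σd² = 96
ρ = 1 − 6·96/(7·48) = 1 − 576/336 = -0.714

-0.714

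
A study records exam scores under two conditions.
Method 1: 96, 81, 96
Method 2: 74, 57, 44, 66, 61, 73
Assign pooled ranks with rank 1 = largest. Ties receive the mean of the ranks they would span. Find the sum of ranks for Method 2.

39

Sorted (descending): 96, 96, 81, 74, 73, 66, 61, 57, 44
The 2 values of 96 occupy positions 1–2 → average rank (1+2)/2 = 1.5.
Method 2 values → pooled ranks: 74→4, 57→8, 44→9, 66→6, 61→7, 73→5
Rank sum = 4 + 8 + 9 + 6 + 7 + 5 = 39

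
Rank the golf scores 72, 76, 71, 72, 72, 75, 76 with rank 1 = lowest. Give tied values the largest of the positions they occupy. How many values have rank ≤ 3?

1

Sorted (ascending): 71, 72, 72, 72, 75, 76, 76
The 3 values of 72 occupy positions 2–4 → each gets rank 4.
The 2 values of 76 occupy positions 6–7 → each gets rank 7.
Ranks ≤ 3: {1} → 1 value.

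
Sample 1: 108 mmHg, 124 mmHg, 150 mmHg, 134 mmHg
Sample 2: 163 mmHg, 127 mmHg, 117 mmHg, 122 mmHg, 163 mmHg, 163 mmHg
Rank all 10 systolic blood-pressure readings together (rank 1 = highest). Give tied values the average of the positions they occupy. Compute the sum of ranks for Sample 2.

Sorted (descending): 163, 163, 163, 150, 134, 127, 124, 122, 117, 108
The 3 values of 163 occupy positions 1–3 → average rank 2.
Sample 2 values → pooled ranks: 163→2, 127→6, 117→9, 122→8, 163→2, 163→2
Rank sum = 2 + 6 + 9 + 8 + 2 + 2 = 29

29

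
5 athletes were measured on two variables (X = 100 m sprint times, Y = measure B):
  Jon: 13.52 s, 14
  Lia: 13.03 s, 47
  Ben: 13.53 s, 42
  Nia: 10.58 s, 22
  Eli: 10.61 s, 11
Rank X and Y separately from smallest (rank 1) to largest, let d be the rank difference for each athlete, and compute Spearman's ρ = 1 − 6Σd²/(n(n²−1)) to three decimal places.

0.300

Ranks of variable 1: 4, 3, 5, 1, 2
Ranks of variable 2: 2, 5, 4, 3, 1
d = r₁ − r₂: 2, -2, 1, -2, 1
d²: 4, 4, 1, 4, 1; Σd² = 14
ρ = 1 − 6·14/(5·24) = 1 − 84/120 = 0.300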